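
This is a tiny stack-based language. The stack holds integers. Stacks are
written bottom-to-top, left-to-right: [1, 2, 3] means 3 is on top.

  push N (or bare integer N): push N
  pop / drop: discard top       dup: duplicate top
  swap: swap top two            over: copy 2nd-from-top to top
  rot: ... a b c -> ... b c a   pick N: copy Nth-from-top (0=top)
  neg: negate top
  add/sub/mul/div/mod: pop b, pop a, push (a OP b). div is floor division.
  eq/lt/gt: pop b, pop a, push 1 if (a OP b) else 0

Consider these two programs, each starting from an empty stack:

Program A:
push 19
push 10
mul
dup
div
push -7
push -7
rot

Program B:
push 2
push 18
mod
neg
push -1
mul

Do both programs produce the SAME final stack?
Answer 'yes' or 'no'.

Answer: no

Derivation:
Program A trace:
  After 'push 19': [19]
  After 'push 10': [19, 10]
  After 'mul': [190]
  After 'dup': [190, 190]
  After 'div': [1]
  After 'push -7': [1, -7]
  After 'push -7': [1, -7, -7]
  After 'rot': [-7, -7, 1]
Program A final stack: [-7, -7, 1]

Program B trace:
  After 'push 2': [2]
  After 'push 18': [2, 18]
  After 'mod': [2]
  After 'neg': [-2]
  After 'push -1': [-2, -1]
  After 'mul': [2]
Program B final stack: [2]
Same: no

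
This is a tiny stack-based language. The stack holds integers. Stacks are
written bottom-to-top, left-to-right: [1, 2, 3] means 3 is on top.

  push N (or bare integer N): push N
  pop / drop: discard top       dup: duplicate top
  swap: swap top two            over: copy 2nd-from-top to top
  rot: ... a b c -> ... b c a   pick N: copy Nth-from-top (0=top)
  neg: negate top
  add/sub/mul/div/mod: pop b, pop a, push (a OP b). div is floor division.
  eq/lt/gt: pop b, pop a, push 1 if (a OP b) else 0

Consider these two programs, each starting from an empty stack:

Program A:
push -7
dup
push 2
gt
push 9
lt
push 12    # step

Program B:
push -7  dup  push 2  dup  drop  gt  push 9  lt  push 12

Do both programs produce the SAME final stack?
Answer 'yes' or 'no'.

Answer: yes

Derivation:
Program A trace:
  After 'push -7': [-7]
  After 'dup': [-7, -7]
  After 'push 2': [-7, -7, 2]
  After 'gt': [-7, 0]
  After 'push 9': [-7, 0, 9]
  After 'lt': [-7, 1]
  After 'push 12': [-7, 1, 12]
Program A final stack: [-7, 1, 12]

Program B trace:
  After 'push -7': [-7]
  After 'dup': [-7, -7]
  After 'push 2': [-7, -7, 2]
  After 'dup': [-7, -7, 2, 2]
  After 'drop': [-7, -7, 2]
  After 'gt': [-7, 0]
  After 'push 9': [-7, 0, 9]
  After 'lt': [-7, 1]
  After 'push 12': [-7, 1, 12]
Program B final stack: [-7, 1, 12]
Same: yes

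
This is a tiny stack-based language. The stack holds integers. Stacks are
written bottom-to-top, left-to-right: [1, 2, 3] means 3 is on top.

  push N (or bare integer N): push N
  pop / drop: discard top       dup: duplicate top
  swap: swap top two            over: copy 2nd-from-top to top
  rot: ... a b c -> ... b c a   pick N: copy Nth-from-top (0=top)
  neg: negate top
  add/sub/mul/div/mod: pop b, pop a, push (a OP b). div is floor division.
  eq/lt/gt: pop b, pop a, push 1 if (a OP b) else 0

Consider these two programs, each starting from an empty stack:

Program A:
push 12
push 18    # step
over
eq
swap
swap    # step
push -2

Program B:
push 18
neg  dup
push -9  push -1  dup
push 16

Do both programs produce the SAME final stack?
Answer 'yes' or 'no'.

Program A trace:
  After 'push 12': [12]
  After 'push 18': [12, 18]
  After 'over': [12, 18, 12]
  After 'eq': [12, 0]
  After 'swap': [0, 12]
  After 'swap': [12, 0]
  After 'push -2': [12, 0, -2]
Program A final stack: [12, 0, -2]

Program B trace:
  After 'push 18': [18]
  After 'neg': [-18]
  After 'dup': [-18, -18]
  After 'push -9': [-18, -18, -9]
  After 'push -1': [-18, -18, -9, -1]
  After 'dup': [-18, -18, -9, -1, -1]
  After 'push 16': [-18, -18, -9, -1, -1, 16]
Program B final stack: [-18, -18, -9, -1, -1, 16]
Same: no

Answer: no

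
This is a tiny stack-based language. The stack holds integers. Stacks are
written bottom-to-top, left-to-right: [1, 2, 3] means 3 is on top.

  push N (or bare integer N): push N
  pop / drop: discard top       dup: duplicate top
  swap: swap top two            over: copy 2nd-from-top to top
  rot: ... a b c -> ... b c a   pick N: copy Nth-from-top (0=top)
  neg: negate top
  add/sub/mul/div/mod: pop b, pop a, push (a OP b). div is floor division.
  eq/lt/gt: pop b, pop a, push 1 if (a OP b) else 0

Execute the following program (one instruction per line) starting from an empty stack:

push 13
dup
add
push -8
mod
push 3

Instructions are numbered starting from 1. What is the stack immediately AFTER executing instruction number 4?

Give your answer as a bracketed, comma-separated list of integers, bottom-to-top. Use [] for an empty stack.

Answer: [26, -8]

Derivation:
Step 1 ('push 13'): [13]
Step 2 ('dup'): [13, 13]
Step 3 ('add'): [26]
Step 4 ('push -8'): [26, -8]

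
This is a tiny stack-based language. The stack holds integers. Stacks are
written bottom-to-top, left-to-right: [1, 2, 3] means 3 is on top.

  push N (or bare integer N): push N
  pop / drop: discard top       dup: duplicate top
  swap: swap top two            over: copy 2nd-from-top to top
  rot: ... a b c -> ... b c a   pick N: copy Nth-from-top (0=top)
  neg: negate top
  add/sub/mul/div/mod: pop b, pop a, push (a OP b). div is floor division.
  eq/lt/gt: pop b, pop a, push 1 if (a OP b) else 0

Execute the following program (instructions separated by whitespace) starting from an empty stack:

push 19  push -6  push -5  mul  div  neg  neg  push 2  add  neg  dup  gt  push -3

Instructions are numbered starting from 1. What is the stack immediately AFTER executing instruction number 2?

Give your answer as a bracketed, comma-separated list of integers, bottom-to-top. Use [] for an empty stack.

Step 1 ('push 19'): [19]
Step 2 ('push -6'): [19, -6]

Answer: [19, -6]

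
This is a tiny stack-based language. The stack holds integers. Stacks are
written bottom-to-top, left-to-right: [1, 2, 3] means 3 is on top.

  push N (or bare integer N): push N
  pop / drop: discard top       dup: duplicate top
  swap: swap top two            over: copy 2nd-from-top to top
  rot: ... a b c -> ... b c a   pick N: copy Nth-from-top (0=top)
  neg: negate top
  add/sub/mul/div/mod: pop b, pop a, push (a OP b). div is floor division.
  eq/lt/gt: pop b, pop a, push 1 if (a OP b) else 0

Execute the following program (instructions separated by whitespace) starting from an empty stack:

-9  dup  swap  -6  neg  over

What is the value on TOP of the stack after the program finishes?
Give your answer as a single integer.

After 'push -9': [-9]
After 'dup': [-9, -9]
After 'swap': [-9, -9]
After 'push -6': [-9, -9, -6]
After 'neg': [-9, -9, 6]
After 'over': [-9, -9, 6, -9]

Answer: -9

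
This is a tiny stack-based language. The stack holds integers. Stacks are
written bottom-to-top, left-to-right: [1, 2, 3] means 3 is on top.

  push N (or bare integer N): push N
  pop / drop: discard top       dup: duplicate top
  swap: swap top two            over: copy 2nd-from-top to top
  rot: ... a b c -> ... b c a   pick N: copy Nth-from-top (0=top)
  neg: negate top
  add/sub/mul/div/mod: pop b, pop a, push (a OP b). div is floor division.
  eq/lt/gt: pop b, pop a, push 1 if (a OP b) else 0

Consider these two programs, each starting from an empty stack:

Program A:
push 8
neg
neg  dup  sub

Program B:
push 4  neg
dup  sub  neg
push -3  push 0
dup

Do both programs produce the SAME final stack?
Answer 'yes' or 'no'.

Program A trace:
  After 'push 8': [8]
  After 'neg': [-8]
  After 'neg': [8]
  After 'dup': [8, 8]
  After 'sub': [0]
Program A final stack: [0]

Program B trace:
  After 'push 4': [4]
  After 'neg': [-4]
  After 'dup': [-4, -4]
  After 'sub': [0]
  After 'neg': [0]
  After 'push -3': [0, -3]
  After 'push 0': [0, -3, 0]
  After 'dup': [0, -3, 0, 0]
Program B final stack: [0, -3, 0, 0]
Same: no

Answer: no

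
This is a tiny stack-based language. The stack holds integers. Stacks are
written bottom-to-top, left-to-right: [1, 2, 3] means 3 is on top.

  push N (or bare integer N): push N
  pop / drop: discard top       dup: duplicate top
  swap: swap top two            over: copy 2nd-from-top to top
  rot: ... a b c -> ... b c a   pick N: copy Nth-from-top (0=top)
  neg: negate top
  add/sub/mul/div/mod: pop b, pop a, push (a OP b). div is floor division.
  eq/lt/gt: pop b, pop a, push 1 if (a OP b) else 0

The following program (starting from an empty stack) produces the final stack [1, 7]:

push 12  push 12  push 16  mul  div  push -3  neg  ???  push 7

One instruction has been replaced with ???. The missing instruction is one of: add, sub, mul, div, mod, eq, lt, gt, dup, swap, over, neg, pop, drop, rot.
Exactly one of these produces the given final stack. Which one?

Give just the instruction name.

Answer: lt

Derivation:
Stack before ???: [0, 3]
Stack after ???:  [1]
The instruction that transforms [0, 3] -> [1] is: lt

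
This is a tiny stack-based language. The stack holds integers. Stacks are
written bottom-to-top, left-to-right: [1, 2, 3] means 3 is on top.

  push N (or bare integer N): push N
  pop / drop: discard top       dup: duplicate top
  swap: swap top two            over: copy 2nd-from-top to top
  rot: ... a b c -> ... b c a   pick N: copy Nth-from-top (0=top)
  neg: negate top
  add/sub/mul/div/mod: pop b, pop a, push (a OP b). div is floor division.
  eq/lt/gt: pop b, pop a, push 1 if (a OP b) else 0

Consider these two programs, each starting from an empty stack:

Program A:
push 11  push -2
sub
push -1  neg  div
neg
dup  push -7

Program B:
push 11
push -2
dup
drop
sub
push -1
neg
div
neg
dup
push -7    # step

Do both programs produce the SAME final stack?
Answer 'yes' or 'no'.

Answer: yes

Derivation:
Program A trace:
  After 'push 11': [11]
  After 'push -2': [11, -2]
  After 'sub': [13]
  After 'push -1': [13, -1]
  After 'neg': [13, 1]
  After 'div': [13]
  After 'neg': [-13]
  After 'dup': [-13, -13]
  After 'push -7': [-13, -13, -7]
Program A final stack: [-13, -13, -7]

Program B trace:
  After 'push 11': [11]
  After 'push -2': [11, -2]
  After 'dup': [11, -2, -2]
  After 'drop': [11, -2]
  After 'sub': [13]
  After 'push -1': [13, -1]
  After 'neg': [13, 1]
  After 'div': [13]
  After 'neg': [-13]
  After 'dup': [-13, -13]
  After 'push -7': [-13, -13, -7]
Program B final stack: [-13, -13, -7]
Same: yes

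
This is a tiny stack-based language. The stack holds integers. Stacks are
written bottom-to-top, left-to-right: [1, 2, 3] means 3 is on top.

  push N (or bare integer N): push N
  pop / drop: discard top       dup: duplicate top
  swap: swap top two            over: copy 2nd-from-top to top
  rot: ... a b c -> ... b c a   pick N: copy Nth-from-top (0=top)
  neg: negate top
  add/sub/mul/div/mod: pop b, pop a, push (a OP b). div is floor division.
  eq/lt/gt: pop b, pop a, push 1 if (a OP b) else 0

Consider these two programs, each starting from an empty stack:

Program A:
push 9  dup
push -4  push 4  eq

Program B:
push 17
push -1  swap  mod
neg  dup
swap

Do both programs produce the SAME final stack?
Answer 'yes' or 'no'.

Program A trace:
  After 'push 9': [9]
  After 'dup': [9, 9]
  After 'push -4': [9, 9, -4]
  After 'push 4': [9, 9, -4, 4]
  After 'eq': [9, 9, 0]
Program A final stack: [9, 9, 0]

Program B trace:
  After 'push 17': [17]
  After 'push -1': [17, -1]
  After 'swap': [-1, 17]
  After 'mod': [16]
  After 'neg': [-16]
  After 'dup': [-16, -16]
  After 'swap': [-16, -16]
Program B final stack: [-16, -16]
Same: no

Answer: no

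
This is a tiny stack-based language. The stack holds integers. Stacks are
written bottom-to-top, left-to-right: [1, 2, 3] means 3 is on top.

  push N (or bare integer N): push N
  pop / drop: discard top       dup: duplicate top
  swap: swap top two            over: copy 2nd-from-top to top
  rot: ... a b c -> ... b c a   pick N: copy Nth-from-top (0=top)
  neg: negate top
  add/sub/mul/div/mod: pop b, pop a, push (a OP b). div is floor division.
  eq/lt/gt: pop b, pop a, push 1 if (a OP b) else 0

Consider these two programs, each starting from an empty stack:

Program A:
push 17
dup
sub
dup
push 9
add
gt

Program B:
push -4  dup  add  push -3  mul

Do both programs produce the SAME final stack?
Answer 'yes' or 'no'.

Program A trace:
  After 'push 17': [17]
  After 'dup': [17, 17]
  After 'sub': [0]
  After 'dup': [0, 0]
  After 'push 9': [0, 0, 9]
  After 'add': [0, 9]
  After 'gt': [0]
Program A final stack: [0]

Program B trace:
  After 'push -4': [-4]
  After 'dup': [-4, -4]
  After 'add': [-8]
  After 'push -3': [-8, -3]
  After 'mul': [24]
Program B final stack: [24]
Same: no

Answer: no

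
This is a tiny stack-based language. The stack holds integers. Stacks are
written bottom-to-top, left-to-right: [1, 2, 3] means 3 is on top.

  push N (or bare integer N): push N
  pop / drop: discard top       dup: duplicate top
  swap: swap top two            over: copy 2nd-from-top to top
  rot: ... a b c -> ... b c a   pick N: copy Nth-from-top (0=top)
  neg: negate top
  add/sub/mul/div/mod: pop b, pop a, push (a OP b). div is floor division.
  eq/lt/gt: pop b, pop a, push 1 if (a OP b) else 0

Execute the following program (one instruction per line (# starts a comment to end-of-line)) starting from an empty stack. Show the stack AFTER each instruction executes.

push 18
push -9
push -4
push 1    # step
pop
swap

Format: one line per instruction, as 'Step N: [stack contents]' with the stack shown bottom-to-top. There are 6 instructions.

Step 1: [18]
Step 2: [18, -9]
Step 3: [18, -9, -4]
Step 4: [18, -9, -4, 1]
Step 5: [18, -9, -4]
Step 6: [18, -4, -9]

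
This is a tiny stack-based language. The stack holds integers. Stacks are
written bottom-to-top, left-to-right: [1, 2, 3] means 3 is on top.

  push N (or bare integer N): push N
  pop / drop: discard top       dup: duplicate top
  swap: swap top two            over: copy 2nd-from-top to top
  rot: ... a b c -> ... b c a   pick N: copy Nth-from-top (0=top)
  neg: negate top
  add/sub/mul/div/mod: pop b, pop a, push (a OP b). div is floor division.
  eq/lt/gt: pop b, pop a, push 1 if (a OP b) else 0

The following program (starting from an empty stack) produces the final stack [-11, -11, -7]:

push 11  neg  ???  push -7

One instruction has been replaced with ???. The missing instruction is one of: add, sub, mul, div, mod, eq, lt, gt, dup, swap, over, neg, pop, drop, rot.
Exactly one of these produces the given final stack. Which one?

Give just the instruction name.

Answer: dup

Derivation:
Stack before ???: [-11]
Stack after ???:  [-11, -11]
The instruction that transforms [-11] -> [-11, -11] is: dup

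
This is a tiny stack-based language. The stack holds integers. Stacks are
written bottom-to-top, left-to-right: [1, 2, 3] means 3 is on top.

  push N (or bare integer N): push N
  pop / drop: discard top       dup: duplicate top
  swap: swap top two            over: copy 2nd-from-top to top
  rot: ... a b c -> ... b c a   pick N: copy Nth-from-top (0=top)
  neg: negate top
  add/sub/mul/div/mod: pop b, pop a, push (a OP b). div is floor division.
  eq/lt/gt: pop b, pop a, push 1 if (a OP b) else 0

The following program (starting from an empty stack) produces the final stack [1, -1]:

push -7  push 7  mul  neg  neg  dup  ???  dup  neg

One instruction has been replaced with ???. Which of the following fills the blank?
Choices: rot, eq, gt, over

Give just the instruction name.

Answer: eq

Derivation:
Stack before ???: [-49, -49]
Stack after ???:  [1]
Checking each choice:
  rot: stack underflow (need 3, have 2)
  eq: MATCH
  gt: produces [0, 0]
  over: produces [-49, -49, -49, 49]


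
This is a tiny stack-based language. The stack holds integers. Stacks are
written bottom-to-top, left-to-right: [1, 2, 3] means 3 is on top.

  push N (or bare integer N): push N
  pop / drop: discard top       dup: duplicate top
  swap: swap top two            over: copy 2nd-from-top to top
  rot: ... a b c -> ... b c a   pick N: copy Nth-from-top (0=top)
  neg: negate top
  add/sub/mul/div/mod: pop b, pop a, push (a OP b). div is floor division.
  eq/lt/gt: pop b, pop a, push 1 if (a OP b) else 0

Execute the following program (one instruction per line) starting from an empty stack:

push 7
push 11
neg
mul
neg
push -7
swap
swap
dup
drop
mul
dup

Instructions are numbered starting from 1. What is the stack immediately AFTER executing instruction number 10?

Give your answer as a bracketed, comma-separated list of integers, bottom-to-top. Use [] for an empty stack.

Step 1 ('push 7'): [7]
Step 2 ('push 11'): [7, 11]
Step 3 ('neg'): [7, -11]
Step 4 ('mul'): [-77]
Step 5 ('neg'): [77]
Step 6 ('push -7'): [77, -7]
Step 7 ('swap'): [-7, 77]
Step 8 ('swap'): [77, -7]
Step 9 ('dup'): [77, -7, -7]
Step 10 ('drop'): [77, -7]

Answer: [77, -7]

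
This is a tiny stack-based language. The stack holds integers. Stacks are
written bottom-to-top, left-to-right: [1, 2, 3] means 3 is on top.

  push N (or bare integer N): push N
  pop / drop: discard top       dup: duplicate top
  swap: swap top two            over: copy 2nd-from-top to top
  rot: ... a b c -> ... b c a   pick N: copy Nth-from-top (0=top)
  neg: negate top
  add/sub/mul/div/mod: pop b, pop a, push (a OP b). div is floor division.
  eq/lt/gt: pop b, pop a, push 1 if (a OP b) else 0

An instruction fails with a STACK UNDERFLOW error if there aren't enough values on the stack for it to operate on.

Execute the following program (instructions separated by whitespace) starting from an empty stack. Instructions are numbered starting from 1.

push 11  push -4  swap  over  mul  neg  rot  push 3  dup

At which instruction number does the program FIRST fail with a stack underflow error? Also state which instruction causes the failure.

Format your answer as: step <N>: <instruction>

Answer: step 7: rot

Derivation:
Step 1 ('push 11'): stack = [11], depth = 1
Step 2 ('push -4'): stack = [11, -4], depth = 2
Step 3 ('swap'): stack = [-4, 11], depth = 2
Step 4 ('over'): stack = [-4, 11, -4], depth = 3
Step 5 ('mul'): stack = [-4, -44], depth = 2
Step 6 ('neg'): stack = [-4, 44], depth = 2
Step 7 ('rot'): needs 3 value(s) but depth is 2 — STACK UNDERFLOW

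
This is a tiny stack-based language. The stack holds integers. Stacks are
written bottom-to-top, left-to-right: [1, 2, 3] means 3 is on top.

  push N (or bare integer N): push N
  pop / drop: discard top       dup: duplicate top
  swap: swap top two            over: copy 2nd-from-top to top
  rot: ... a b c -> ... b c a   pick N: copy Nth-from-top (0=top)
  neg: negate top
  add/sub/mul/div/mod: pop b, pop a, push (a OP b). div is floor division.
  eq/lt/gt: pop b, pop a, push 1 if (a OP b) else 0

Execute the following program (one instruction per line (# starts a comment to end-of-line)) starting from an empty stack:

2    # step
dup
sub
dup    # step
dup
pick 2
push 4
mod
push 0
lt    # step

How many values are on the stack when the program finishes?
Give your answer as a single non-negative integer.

Answer: 4

Derivation:
After 'push 2': stack = [2] (depth 1)
After 'dup': stack = [2, 2] (depth 2)
After 'sub': stack = [0] (depth 1)
After 'dup': stack = [0, 0] (depth 2)
After 'dup': stack = [0, 0, 0] (depth 3)
After 'pick 2': stack = [0, 0, 0, 0] (depth 4)
After 'push 4': stack = [0, 0, 0, 0, 4] (depth 5)
After 'mod': stack = [0, 0, 0, 0] (depth 4)
After 'push 0': stack = [0, 0, 0, 0, 0] (depth 5)
After 'lt': stack = [0, 0, 0, 0] (depth 4)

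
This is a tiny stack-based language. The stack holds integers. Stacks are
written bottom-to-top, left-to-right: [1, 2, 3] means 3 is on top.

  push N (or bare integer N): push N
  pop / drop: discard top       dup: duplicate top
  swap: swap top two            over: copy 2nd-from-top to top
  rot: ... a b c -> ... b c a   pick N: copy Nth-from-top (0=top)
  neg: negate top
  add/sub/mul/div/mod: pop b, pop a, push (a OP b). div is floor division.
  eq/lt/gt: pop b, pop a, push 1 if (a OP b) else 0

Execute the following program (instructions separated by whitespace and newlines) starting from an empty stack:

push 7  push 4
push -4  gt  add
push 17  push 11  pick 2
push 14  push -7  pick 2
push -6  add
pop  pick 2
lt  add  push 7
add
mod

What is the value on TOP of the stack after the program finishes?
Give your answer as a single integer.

Answer: 8

Derivation:
After 'push 7': [7]
After 'push 4': [7, 4]
After 'push -4': [7, 4, -4]
After 'gt': [7, 1]
After 'add': [8]
After 'push 17': [8, 17]
After 'push 11': [8, 17, 11]
After 'pick 2': [8, 17, 11, 8]
After 'push 14': [8, 17, 11, 8, 14]
After 'push -7': [8, 17, 11, 8, 14, -7]
After 'pick 2': [8, 17, 11, 8, 14, -7, 8]
After 'push -6': [8, 17, 11, 8, 14, -7, 8, -6]
After 'add': [8, 17, 11, 8, 14, -7, 2]
After 'pop': [8, 17, 11, 8, 14, -7]
After 'pick 2': [8, 17, 11, 8, 14, -7, 8]
After 'lt': [8, 17, 11, 8, 14, 1]
After 'add': [8, 17, 11, 8, 15]
After 'push 7': [8, 17, 11, 8, 15, 7]
After 'add': [8, 17, 11, 8, 22]
After 'mod': [8, 17, 11, 8]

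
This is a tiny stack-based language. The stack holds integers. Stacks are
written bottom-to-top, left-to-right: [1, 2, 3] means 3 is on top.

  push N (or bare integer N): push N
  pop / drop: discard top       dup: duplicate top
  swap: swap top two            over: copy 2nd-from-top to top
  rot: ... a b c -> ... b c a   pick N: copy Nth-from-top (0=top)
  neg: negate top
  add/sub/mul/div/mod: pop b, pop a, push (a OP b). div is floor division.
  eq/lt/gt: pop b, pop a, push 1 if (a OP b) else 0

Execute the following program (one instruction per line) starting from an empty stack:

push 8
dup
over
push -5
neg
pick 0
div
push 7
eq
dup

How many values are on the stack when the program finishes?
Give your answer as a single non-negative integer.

After 'push 8': stack = [8] (depth 1)
After 'dup': stack = [8, 8] (depth 2)
After 'over': stack = [8, 8, 8] (depth 3)
After 'push -5': stack = [8, 8, 8, -5] (depth 4)
After 'neg': stack = [8, 8, 8, 5] (depth 4)
After 'pick 0': stack = [8, 8, 8, 5, 5] (depth 5)
After 'div': stack = [8, 8, 8, 1] (depth 4)
After 'push 7': stack = [8, 8, 8, 1, 7] (depth 5)
After 'eq': stack = [8, 8, 8, 0] (depth 4)
After 'dup': stack = [8, 8, 8, 0, 0] (depth 5)

Answer: 5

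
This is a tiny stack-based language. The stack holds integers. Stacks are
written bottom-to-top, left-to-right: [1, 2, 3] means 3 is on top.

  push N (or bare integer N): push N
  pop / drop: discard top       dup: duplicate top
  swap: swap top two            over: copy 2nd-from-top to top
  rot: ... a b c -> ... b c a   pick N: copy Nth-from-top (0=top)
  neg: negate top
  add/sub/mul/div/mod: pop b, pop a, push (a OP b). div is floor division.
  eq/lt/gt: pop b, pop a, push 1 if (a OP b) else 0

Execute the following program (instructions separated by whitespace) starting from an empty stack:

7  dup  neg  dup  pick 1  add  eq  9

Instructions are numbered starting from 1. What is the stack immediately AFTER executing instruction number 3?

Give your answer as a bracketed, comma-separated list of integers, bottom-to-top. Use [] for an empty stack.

Answer: [7, -7]

Derivation:
Step 1 ('7'): [7]
Step 2 ('dup'): [7, 7]
Step 3 ('neg'): [7, -7]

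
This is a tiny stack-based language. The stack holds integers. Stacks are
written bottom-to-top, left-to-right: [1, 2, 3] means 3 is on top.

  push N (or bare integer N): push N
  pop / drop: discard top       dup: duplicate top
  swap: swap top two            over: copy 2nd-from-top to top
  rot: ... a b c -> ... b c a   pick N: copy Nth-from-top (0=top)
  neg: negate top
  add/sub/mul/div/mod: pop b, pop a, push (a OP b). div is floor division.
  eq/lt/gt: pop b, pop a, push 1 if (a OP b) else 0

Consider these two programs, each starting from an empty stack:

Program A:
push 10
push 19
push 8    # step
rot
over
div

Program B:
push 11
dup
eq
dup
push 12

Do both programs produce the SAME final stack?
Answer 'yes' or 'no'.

Answer: no

Derivation:
Program A trace:
  After 'push 10': [10]
  After 'push 19': [10, 19]
  After 'push 8': [10, 19, 8]
  After 'rot': [19, 8, 10]
  After 'over': [19, 8, 10, 8]
  After 'div': [19, 8, 1]
Program A final stack: [19, 8, 1]

Program B trace:
  After 'push 11': [11]
  After 'dup': [11, 11]
  After 'eq': [1]
  After 'dup': [1, 1]
  After 'push 12': [1, 1, 12]
Program B final stack: [1, 1, 12]
Same: no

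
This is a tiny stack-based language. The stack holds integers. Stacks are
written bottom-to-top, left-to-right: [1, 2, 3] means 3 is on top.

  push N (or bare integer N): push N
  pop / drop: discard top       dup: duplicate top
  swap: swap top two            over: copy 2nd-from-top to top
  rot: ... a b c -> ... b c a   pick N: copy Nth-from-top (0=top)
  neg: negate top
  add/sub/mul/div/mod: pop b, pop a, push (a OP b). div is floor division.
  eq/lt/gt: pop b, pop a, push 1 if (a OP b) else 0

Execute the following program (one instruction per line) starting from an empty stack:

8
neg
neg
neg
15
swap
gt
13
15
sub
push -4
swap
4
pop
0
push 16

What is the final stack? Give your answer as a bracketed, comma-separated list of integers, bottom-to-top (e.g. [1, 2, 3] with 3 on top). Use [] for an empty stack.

After 'push 8': [8]
After 'neg': [-8]
After 'neg': [8]
After 'neg': [-8]
After 'push 15': [-8, 15]
After 'swap': [15, -8]
After 'gt': [1]
After 'push 13': [1, 13]
After 'push 15': [1, 13, 15]
After 'sub': [1, -2]
After 'push -4': [1, -2, -4]
After 'swap': [1, -4, -2]
After 'push 4': [1, -4, -2, 4]
After 'pop': [1, -4, -2]
After 'push 0': [1, -4, -2, 0]
After 'push 16': [1, -4, -2, 0, 16]

Answer: [1, -4, -2, 0, 16]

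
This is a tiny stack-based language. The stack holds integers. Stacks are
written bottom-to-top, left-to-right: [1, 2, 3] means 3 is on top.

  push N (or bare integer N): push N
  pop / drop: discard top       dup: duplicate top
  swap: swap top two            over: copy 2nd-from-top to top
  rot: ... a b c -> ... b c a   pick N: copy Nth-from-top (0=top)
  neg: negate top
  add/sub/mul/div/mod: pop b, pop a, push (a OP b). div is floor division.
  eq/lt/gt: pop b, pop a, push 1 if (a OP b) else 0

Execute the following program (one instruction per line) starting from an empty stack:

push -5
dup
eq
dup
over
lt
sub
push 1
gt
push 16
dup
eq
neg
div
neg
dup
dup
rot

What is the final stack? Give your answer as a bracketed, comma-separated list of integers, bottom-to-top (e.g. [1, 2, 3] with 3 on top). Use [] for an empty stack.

Answer: [0, 0, 0]

Derivation:
After 'push -5': [-5]
After 'dup': [-5, -5]
After 'eq': [1]
After 'dup': [1, 1]
After 'over': [1, 1, 1]
After 'lt': [1, 0]
After 'sub': [1]
After 'push 1': [1, 1]
After 'gt': [0]
After 'push 16': [0, 16]
After 'dup': [0, 16, 16]
After 'eq': [0, 1]
After 'neg': [0, -1]
After 'div': [0]
After 'neg': [0]
After 'dup': [0, 0]
After 'dup': [0, 0, 0]
After 'rot': [0, 0, 0]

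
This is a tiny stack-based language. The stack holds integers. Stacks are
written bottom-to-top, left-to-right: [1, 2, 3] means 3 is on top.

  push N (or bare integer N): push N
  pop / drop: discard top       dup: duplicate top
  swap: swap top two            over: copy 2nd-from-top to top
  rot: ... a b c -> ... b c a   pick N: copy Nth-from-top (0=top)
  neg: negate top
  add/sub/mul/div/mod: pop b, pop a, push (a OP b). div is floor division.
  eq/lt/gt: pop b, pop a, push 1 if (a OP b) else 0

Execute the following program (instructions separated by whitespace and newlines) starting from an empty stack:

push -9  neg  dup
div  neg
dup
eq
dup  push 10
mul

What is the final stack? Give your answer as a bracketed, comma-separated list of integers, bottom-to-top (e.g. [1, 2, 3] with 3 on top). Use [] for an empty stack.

Answer: [1, 10]

Derivation:
After 'push -9': [-9]
After 'neg': [9]
After 'dup': [9, 9]
After 'div': [1]
After 'neg': [-1]
After 'dup': [-1, -1]
After 'eq': [1]
After 'dup': [1, 1]
After 'push 10': [1, 1, 10]
After 'mul': [1, 10]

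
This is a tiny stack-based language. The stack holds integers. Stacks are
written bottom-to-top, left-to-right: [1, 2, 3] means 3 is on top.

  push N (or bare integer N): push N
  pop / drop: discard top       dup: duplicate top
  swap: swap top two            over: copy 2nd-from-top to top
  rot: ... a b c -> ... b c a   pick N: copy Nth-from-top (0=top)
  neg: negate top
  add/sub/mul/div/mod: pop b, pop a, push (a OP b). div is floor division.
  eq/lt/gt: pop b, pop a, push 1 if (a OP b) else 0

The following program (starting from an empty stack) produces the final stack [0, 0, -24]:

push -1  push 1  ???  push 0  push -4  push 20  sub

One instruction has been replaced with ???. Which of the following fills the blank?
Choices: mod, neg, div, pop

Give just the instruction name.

Answer: mod

Derivation:
Stack before ???: [-1, 1]
Stack after ???:  [0]
Checking each choice:
  mod: MATCH
  neg: produces [-1, -1, 0, -24]
  div: produces [-1, 0, -24]
  pop: produces [-1, 0, -24]


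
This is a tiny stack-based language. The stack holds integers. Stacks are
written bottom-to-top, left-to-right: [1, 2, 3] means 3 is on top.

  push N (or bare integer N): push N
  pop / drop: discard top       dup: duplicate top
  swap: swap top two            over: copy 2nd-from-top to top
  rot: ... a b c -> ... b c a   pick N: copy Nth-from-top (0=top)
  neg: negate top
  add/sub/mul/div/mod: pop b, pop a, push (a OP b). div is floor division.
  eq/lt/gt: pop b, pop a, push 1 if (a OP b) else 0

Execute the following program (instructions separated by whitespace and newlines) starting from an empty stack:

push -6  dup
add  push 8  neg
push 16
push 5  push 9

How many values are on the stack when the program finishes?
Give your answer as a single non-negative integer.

After 'push -6': stack = [-6] (depth 1)
After 'dup': stack = [-6, -6] (depth 2)
After 'add': stack = [-12] (depth 1)
After 'push 8': stack = [-12, 8] (depth 2)
After 'neg': stack = [-12, -8] (depth 2)
After 'push 16': stack = [-12, -8, 16] (depth 3)
After 'push 5': stack = [-12, -8, 16, 5] (depth 4)
After 'push 9': stack = [-12, -8, 16, 5, 9] (depth 5)

Answer: 5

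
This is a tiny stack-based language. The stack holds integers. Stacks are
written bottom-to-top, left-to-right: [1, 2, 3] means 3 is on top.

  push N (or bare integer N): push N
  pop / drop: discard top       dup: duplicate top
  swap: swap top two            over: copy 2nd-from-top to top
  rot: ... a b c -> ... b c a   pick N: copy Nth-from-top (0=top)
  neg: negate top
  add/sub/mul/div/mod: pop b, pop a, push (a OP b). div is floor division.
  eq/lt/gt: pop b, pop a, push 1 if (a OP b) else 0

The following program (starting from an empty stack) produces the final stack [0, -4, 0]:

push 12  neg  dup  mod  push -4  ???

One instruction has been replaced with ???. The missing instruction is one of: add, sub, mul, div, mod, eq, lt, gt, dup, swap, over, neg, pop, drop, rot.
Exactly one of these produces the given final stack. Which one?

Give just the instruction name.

Answer: over

Derivation:
Stack before ???: [0, -4]
Stack after ???:  [0, -4, 0]
The instruction that transforms [0, -4] -> [0, -4, 0] is: over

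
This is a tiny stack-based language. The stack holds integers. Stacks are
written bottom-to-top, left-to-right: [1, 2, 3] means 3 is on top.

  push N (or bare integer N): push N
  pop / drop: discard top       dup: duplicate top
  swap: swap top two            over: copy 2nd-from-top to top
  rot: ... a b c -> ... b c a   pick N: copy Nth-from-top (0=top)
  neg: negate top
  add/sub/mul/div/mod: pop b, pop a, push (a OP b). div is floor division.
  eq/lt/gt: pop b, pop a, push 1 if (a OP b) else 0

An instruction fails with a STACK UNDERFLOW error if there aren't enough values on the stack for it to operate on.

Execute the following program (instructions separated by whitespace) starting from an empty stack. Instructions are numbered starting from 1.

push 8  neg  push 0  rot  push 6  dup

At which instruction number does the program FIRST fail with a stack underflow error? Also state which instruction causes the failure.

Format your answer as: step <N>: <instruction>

Step 1 ('push 8'): stack = [8], depth = 1
Step 2 ('neg'): stack = [-8], depth = 1
Step 3 ('push 0'): stack = [-8, 0], depth = 2
Step 4 ('rot'): needs 3 value(s) but depth is 2 — STACK UNDERFLOW

Answer: step 4: rot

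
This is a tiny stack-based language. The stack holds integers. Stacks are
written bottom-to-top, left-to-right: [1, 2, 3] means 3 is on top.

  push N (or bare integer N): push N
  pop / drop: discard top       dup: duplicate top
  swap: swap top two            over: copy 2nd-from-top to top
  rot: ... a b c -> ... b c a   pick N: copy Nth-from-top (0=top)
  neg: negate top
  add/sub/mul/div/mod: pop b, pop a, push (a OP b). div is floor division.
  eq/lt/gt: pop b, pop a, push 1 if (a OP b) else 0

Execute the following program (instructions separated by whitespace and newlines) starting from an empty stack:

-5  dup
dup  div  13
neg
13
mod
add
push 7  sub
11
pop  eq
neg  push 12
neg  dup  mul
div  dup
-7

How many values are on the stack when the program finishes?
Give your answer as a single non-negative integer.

Answer: 3

Derivation:
After 'push -5': stack = [-5] (depth 1)
After 'dup': stack = [-5, -5] (depth 2)
After 'dup': stack = [-5, -5, -5] (depth 3)
After 'div': stack = [-5, 1] (depth 2)
After 'push 13': stack = [-5, 1, 13] (depth 3)
After 'neg': stack = [-5, 1, -13] (depth 3)
After 'push 13': stack = [-5, 1, -13, 13] (depth 4)
After 'mod': stack = [-5, 1, 0] (depth 3)
After 'add': stack = [-5, 1] (depth 2)
After 'push 7': stack = [-5, 1, 7] (depth 3)
  ...
After 'pop': stack = [-5, -6] (depth 2)
After 'eq': stack = [0] (depth 1)
After 'neg': stack = [0] (depth 1)
After 'push 12': stack = [0, 12] (depth 2)
After 'neg': stack = [0, -12] (depth 2)
After 'dup': stack = [0, -12, -12] (depth 3)
After 'mul': stack = [0, 144] (depth 2)
After 'div': stack = [0] (depth 1)
After 'dup': stack = [0, 0] (depth 2)
After 'push -7': stack = [0, 0, -7] (depth 3)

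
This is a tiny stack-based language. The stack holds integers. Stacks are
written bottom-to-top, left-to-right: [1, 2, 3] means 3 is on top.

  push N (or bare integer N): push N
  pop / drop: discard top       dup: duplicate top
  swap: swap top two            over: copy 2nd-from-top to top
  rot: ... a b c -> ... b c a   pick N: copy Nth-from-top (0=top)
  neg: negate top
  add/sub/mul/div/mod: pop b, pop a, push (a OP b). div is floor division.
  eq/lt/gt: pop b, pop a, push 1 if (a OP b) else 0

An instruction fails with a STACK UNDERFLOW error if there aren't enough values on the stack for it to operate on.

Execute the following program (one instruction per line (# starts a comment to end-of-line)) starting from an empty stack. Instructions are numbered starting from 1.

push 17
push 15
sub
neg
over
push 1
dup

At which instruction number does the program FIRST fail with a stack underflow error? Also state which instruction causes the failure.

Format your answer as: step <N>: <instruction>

Answer: step 5: over

Derivation:
Step 1 ('push 17'): stack = [17], depth = 1
Step 2 ('push 15'): stack = [17, 15], depth = 2
Step 3 ('sub'): stack = [2], depth = 1
Step 4 ('neg'): stack = [-2], depth = 1
Step 5 ('over'): needs 2 value(s) but depth is 1 — STACK UNDERFLOW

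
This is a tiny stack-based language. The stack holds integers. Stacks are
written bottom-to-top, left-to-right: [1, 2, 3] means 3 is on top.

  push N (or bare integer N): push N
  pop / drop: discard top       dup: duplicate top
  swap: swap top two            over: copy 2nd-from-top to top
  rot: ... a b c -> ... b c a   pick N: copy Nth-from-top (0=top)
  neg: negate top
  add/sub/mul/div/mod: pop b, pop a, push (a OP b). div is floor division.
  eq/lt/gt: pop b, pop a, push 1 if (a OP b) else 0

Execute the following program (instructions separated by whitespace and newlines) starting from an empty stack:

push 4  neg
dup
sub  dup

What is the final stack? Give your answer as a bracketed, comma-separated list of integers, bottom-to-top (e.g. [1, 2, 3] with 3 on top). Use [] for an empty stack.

After 'push 4': [4]
After 'neg': [-4]
After 'dup': [-4, -4]
After 'sub': [0]
After 'dup': [0, 0]

Answer: [0, 0]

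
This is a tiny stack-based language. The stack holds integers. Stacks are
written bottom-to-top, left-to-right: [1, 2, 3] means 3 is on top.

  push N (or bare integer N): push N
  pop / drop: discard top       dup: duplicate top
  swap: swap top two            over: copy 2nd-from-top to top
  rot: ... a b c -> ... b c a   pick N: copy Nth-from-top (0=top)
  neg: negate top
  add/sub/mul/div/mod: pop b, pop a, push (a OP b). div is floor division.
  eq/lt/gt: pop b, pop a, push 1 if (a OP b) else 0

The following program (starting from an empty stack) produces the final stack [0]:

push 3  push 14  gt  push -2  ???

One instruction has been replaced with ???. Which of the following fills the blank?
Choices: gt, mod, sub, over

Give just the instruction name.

Answer: mod

Derivation:
Stack before ???: [0, -2]
Stack after ???:  [0]
Checking each choice:
  gt: produces [1]
  mod: MATCH
  sub: produces [2]
  over: produces [0, -2, 0]


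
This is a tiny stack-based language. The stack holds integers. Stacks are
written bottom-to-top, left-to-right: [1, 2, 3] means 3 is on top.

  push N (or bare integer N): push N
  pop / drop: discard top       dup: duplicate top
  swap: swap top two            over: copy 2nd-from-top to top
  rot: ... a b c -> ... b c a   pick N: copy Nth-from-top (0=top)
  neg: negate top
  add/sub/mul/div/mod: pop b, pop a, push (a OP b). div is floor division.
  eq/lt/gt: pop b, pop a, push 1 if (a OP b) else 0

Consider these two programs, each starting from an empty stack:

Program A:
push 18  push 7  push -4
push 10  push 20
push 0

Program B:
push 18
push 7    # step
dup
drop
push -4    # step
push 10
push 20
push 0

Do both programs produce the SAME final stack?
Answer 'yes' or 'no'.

Program A trace:
  After 'push 18': [18]
  After 'push 7': [18, 7]
  After 'push -4': [18, 7, -4]
  After 'push 10': [18, 7, -4, 10]
  After 'push 20': [18, 7, -4, 10, 20]
  After 'push 0': [18, 7, -4, 10, 20, 0]
Program A final stack: [18, 7, -4, 10, 20, 0]

Program B trace:
  After 'push 18': [18]
  After 'push 7': [18, 7]
  After 'dup': [18, 7, 7]
  After 'drop': [18, 7]
  After 'push -4': [18, 7, -4]
  After 'push 10': [18, 7, -4, 10]
  After 'push 20': [18, 7, -4, 10, 20]
  After 'push 0': [18, 7, -4, 10, 20, 0]
Program B final stack: [18, 7, -4, 10, 20, 0]
Same: yes

Answer: yes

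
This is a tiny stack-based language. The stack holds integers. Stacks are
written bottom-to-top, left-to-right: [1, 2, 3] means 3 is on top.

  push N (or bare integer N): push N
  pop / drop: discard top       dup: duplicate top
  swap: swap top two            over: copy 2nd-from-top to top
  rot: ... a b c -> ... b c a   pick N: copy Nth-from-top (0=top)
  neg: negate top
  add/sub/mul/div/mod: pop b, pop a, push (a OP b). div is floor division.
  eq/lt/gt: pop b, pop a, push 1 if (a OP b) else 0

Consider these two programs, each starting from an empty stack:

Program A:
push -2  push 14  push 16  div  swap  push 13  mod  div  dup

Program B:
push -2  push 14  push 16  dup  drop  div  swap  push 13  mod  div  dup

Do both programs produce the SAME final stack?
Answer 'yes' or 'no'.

Answer: yes

Derivation:
Program A trace:
  After 'push -2': [-2]
  After 'push 14': [-2, 14]
  After 'push 16': [-2, 14, 16]
  After 'div': [-2, 0]
  After 'swap': [0, -2]
  After 'push 13': [0, -2, 13]
  After 'mod': [0, 11]
  After 'div': [0]
  After 'dup': [0, 0]
Program A final stack: [0, 0]

Program B trace:
  After 'push -2': [-2]
  After 'push 14': [-2, 14]
  After 'push 16': [-2, 14, 16]
  After 'dup': [-2, 14, 16, 16]
  After 'drop': [-2, 14, 16]
  After 'div': [-2, 0]
  After 'swap': [0, -2]
  After 'push 13': [0, -2, 13]
  After 'mod': [0, 11]
  After 'div': [0]
  After 'dup': [0, 0]
Program B final stack: [0, 0]
Same: yes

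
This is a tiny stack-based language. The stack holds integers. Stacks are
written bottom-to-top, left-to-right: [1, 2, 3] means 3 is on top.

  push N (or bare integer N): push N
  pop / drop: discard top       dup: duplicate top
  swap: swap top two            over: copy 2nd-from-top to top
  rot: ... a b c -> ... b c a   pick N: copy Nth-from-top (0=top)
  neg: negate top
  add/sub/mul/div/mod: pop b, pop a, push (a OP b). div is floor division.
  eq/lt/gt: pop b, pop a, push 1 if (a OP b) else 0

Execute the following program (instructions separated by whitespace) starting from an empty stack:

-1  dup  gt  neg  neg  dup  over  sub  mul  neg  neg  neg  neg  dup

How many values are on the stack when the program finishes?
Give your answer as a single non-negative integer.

After 'push -1': stack = [-1] (depth 1)
After 'dup': stack = [-1, -1] (depth 2)
After 'gt': stack = [0] (depth 1)
After 'neg': stack = [0] (depth 1)
After 'neg': stack = [0] (depth 1)
After 'dup': stack = [0, 0] (depth 2)
After 'over': stack = [0, 0, 0] (depth 3)
After 'sub': stack = [0, 0] (depth 2)
After 'mul': stack = [0] (depth 1)
After 'neg': stack = [0] (depth 1)
After 'neg': stack = [0] (depth 1)
After 'neg': stack = [0] (depth 1)
After 'neg': stack = [0] (depth 1)
After 'dup': stack = [0, 0] (depth 2)

Answer: 2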